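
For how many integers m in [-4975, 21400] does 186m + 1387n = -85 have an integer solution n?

19

gcd(1387, 186) = 1.
By Bézout, 186*(261) + 1387*(-35) = 1.
Particular solution: (7, -1).
General solution: m = 7 + 1387t, n = -1 - 186t for integer t.
-4975 ≤ 7 + 1387t ≤ 21400 gives t ∈ [-3, 15], which is 19 values.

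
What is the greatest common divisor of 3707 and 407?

11

gcd(3707, 407):
  3707 = 9*407 + 44
  407 = 9*44 + 11
  44 = 4*11
so gcd(3707, 407) = 11.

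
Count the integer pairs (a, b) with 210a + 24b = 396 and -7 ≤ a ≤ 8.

gcd(210, 24) = 6.
By Bézout, 210*(-1) + 24*(9) = 6.
Particular solution: (2, -1).
General solution: a = 2 + 4t, b = -1 - 35t for integer t.
-7 ≤ 2 + 4t ≤ 8 gives t ∈ [-2, 1], which is 4 values.

4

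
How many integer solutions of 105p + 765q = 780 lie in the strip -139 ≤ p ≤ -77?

gcd(765, 105) = 15  (765 = 7*105 + 30, 105 = 3*30 + 15, 30 = 2*15).
Back-substituting, 105*(22) + 765*(-3) = 15.
Scale by 52: particular solution (1144, -156); reduce p mod 51: (22, -2).
General solution: p = 22 + 51t, q = -2 - 7t for integer t.
-139 ≤ 22 + 51t ≤ -77 gives t ∈ [-3, -2], which is 2 values.

2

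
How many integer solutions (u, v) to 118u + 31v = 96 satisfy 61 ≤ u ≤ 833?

gcd(118, 31) = 1.
By Bézout, 118×(5) + 31×(-19) = 1.
Particular solution: (15, -54).
General solution: u = 15 + 31t, v = -54 - 118t for integer t.
61 ≤ 15 + 31t ≤ 833 gives t ∈ [2, 26], which is 25 values.

25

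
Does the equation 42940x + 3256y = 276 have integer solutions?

yes

gcd(42940, 3256):
  42940 = 13*3256 + 612
  3256 = 5*612 + 196
  612 = 3*196 + 24
  196 = 8*24 + 4
  24 = 6*4
so gcd(42940, 3256) = 4.
4 divides 276, so integer solutions exist.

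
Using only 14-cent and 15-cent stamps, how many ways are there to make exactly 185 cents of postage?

Need nonnegative integers with 14j + 15k = 185.
gcd(14, 15) = 1, and 14·(-1) + 15·(1) = 1.
So (j₀, k₀) = (-185, 185); general j = -185 + 15t, k = 185 - 14t.
j ≥ 0 ⇒ t ≥ 13; k ≥ 0 ⇒ t ≤ 13. That's 1 value of t.

1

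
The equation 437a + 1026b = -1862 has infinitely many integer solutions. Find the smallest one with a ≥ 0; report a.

gcd(1026, 437):
  1026 = 2·437 + 152
  437 = 2·152 + 133
  152 = 1·133 + 19
  133 = 7·19
so gcd(1026, 437) = 19.
19 divides -1862, so solutions exist.
Back-substitute for Bézout coefficients:
  19 = 152 - 1·133
  ... = 437·(-7) + 1026·(3)
Scale by -1862/19 = -98: (a₀, b₀) = (686, -294).
General solution: a = 686 + 54t, b = -294 - 23t for integer t.
a ≥ 0: smallest is 686 mod 54 = 38 (at t = -12), with b = -18.

38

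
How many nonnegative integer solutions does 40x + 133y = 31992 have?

gcd(133, 40) = 1  (133 = 3·40 + 13, 40 = 3·13 + 1, 13 = 13·1).
Back-substituting, 40·(10) + 133·(-3) = 1.
Scale by 31992: one solution is (319920, -95976). Reduce x mod 133: (55, 224).
General: x = 55 + 133t, y = 224 - 40t.
x ≥ 0 ⇒ t ≥ 0; y ≥ 0 ⇒ t ≤ 5. So t ∈ [0, 5]: 6 solutions.

6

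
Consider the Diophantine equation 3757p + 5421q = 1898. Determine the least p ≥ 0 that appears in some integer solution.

gcd(5421, 3757):
  5421 = 1×3757 + 1664
  3757 = 2×1664 + 429
  1664 = 3×429 + 377
  429 = 1×377 + 52
  377 = 7×52 + 13
  52 = 4×13
so gcd(5421, 3757) = 13.
13 divides 1898, so solutions exist.
Back-substitute for Bézout coefficients:
  13 = 377 - 7×52
  ... = 3757×(-101) + 5421×(70)
Scale by 1898/13 = 146: (p₀, q₀) = (-14746, 10220).
General solution: p = -14746 + 417t, q = 10220 - 289t for integer t.
p ≥ 0: smallest is -14746 mod 417 = 266 (at t = 36), with q = -184.

266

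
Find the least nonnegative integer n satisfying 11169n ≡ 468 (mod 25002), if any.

788

gcd(25002, 11169):
  25002 = 2×11169 + 2664
  11169 = 4×2664 + 513
  2664 = 5×513 + 99
  513 = 5×99 + 18
  99 = 5×18 + 9
  18 = 2×9
so gcd(25002, 11169) = 9.
9 divides 468, so solutions exist.
Back-substitute for Bézout coefficients:
  9 = 99 - 5×18
  ... = 11169×(-1267) + 25002×(566)
So 11169×(-1267) ≡ 9 (mod 25002); multiply by 52: n ≡ -65884 (mod 2778).
Smallest nonnegative: n = -65884 mod 2778 = 788.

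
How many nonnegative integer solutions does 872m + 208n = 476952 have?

gcd(872, 208) = 8  (872 = 4*208 + 40, 208 = 5*40 + 8, 40 = 5*8).
Back-substituting, 872*(-5) + 208*(21) = 8.
Scale by 59619: one solution is (-298095, 1251999). Reduce m mod 26: (21, 2205).
General: m = 21 + 26t, n = 2205 - 109t.
m ≥ 0 ⇒ t ≥ 0; n ≥ 0 ⇒ t ≤ 20. So t ∈ [0, 20]: 21 solutions.

21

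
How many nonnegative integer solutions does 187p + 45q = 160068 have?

gcd(187, 45) = 1.
By Bézout, 187·(13) + 45·(-54) = 1.
One solution: (39, 3395).
General: p = 39 + 45t, q = 3395 - 187t.
p ≥ 0 ⇒ t ≥ 0; q ≥ 0 ⇒ t ≤ 18. So t ∈ [0, 18]: 19 solutions.

19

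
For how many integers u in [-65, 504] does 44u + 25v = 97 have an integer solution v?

23

gcd(44, 25) = 1  (44 = 1·25 + 19, 25 = 1·19 + 6, 19 = 3·6 + 1, 6 = 6·1).
Back-substituting, 44·(4) + 25·(-7) = 1.
Scale by 97: particular solution (388, -679); reduce u mod 25: (13, -19).
General solution: u = 13 + 25t, v = -19 - 44t for integer t.
-65 ≤ 13 + 25t ≤ 504 gives t ∈ [-3, 19], which is 23 values.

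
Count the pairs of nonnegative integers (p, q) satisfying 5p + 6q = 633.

gcd(6, 5) = 1.
By Bézout, 5·(-1) + 6·(1) = 1.
One solution: (3, 103).
General: p = 3 + 6t, q = 103 - 5t.
p ≥ 0 ⇒ t ≥ 0; q ≥ 0 ⇒ t ≤ 20. So t ∈ [0, 20]: 21 solutions.

21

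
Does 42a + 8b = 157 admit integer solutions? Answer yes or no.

gcd(42, 8) = 2.
2 does not divide 157 (remainder 1), so no integer solutions.

no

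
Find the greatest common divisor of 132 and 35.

gcd(132, 35):
  132 = 3×35 + 27
  35 = 1×27 + 8
  27 = 3×8 + 3
  8 = 2×3 + 2
  3 = 1×2 + 1
  2 = 2×1
so gcd(132, 35) = 1.

1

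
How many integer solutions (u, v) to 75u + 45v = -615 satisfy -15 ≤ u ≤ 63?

26

gcd(75, 45):
  75 = 1·45 + 30
  45 = 1·30 + 15
  30 = 2·15
so gcd(75, 45) = 15.
Back-substitute for Bézout coefficients:
  15 = 45 - 1·30
  ... = 75·(-1) + 45·(2)
Scale by -41: particular solution (41, -82); reduce u mod 3: (2, -17).
General solution: u = 2 + 3t, v = -17 - 5t for integer t.
-15 ≤ 2 + 3t ≤ 63 gives t ∈ [-5, 20], which is 26 values.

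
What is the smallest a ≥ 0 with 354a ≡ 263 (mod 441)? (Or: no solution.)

gcd(441, 354):
  441 = 1*354 + 87
  354 = 4*87 + 6
  87 = 14*6 + 3
  6 = 2*3
so gcd(441, 354) = 3.
3 does not divide 263, so the congruence has no solution.

no solution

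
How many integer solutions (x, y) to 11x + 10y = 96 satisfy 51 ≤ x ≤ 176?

13

gcd(11, 10) = 1.
By Bézout, 11×(1) + 10×(-1) = 1.
Particular solution: (6, 3).
General solution: x = 6 + 10t, y = 3 - 11t for integer t.
51 ≤ 6 + 10t ≤ 176 gives t ∈ [5, 17], which is 13 values.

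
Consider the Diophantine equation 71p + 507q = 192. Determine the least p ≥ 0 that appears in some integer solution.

474

gcd(507, 71) = 1  (507 = 7*71 + 10, 71 = 7*10 + 1, 10 = 10*1).
1 divides 192, so solutions exist.
Back-substituting, 71*(50) + 507*(-7) = 1.
Scale by 192/1 = 192: (p₀, q₀) = (9600, -1344).
General solution: p = 9600 + 507t, q = -1344 - 71t for integer t.
p ≥ 0: smallest is 9600 mod 507 = 474 (at t = -18), with q = -66.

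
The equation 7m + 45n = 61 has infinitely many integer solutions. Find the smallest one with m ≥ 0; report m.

gcd(45, 7) = 1  (45 = 6×7 + 3, 7 = 2×3 + 1, 3 = 3×1).
1 divides 61, so solutions exist.
Back-substituting, 7×(13) + 45×(-2) = 1.
Scale by 61/1 = 61: (m₀, n₀) = (793, -122).
General solution: m = 793 + 45t, n = -122 - 7t for integer t.
m ≥ 0: smallest is 793 mod 45 = 28 (at t = -17), with n = -3.

28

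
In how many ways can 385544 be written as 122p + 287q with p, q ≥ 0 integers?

gcd(287, 122) = 1  (287 = 2*122 + 43, 122 = 2*43 + 36, 43 = 1*36 + 7, 36 = 5*7 + 1, 7 = 7*1).
Back-substituting, 122*(40) + 287*(-17) = 1.
Scale by 385544: one solution is (15421760, -6554248). Reduce p mod 287: (102, 1300).
General: p = 102 + 287t, q = 1300 - 122t.
p ≥ 0 ⇒ t ≥ 0; q ≥ 0 ⇒ t ≤ 10. So t ∈ [0, 10]: 11 solutions.

11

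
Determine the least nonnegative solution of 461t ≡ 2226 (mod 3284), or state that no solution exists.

gcd(3284, 461):
  3284 = 7×461 + 57
  461 = 8×57 + 5
  57 = 11×5 + 2
  5 = 2×2 + 1
  2 = 2×1
so gcd(3284, 461) = 1.
1 divides 2226, so solutions exist.
Back-substitute for Bézout coefficients:
  1 = 5 - 2×2
  ... = 461×(1325) + 3284×(-186)
So 461×(1325) ≡ 1 (mod 3284); multiply by 2226: t ≡ 2949450 (mod 3284).
Smallest nonnegative: t = 2949450 mod 3284 = 418.

418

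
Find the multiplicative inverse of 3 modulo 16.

gcd(16, 3) = 1.
By Bézout, 3·(-5) + 16·(1) = 1.
So 3·-5 ≡ 1 (mod 16), and -5 mod 16 = 11.

11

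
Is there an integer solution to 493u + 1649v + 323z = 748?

yes

gcd(1649, 493) = 17  (1649 = 3×493 + 170, 493 = 2×170 + 153, 170 = 1×153 + 17, 153 = 9×17).
gcd(17, 323) = 17.
17 divides 748, so integer solutions exist.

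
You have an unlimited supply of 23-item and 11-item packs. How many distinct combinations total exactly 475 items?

2

Need nonnegative integers with 23j + 11k = 475.
gcd(23, 11) = 1, and 23·(1) + 11·(-2) = 1.
So (j₀, k₀) = (475, -950); general j = 475 + 11t, k = -950 - 23t.
j ≥ 0 ⇒ t ≥ -43; k ≥ 0 ⇒ t ≤ -42. That's 2 values of t.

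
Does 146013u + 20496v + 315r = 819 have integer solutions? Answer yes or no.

yes

gcd(146013, 20496):
  146013 = 7×20496 + 2541
  20496 = 8×2541 + 168
  2541 = 15×168 + 21
  168 = 8×21
so gcd(146013, 20496) = 21.
gcd(21, 315) = 21.
21 divides 819, so integer solutions exist.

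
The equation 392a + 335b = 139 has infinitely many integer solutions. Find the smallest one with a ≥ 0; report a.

gcd(392, 335) = 1.
1 divides 139, so solutions exist.
By Bézout, 392·(-47) + 335·(55) = 1.
Scale by 139/1 = 139: (a₀, b₀) = (-6533, 7645).
General solution: a = -6533 + 335t, b = 7645 - 392t for integer t.
a ≥ 0: smallest is -6533 mod 335 = 167 (at t = 20), with b = -195.

167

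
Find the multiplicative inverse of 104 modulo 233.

gcd(233, 104):
  233 = 2*104 + 25
  104 = 4*25 + 4
  25 = 6*4 + 1
  4 = 4*1
so gcd(233, 104) = 1.
Back-substitute for Bézout coefficients:
  1 = 25 - 6*4
  ... = 104*(-56) + 233*(25)
So 104*-56 ≡ 1 (mod 233), and -56 mod 233 = 177.

177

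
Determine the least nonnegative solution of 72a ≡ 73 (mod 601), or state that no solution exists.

193

gcd(601, 72):
  601 = 8×72 + 25
  72 = 2×25 + 22
  25 = 1×22 + 3
  22 = 7×3 + 1
  3 = 3×1
so gcd(601, 72) = 1.
1 divides 73, so solutions exist.
Back-substitute for Bézout coefficients:
  1 = 22 - 7×3
  ... = 72×(192) + 601×(-23)
So 72×(192) ≡ 1 (mod 601); multiply by 73: a ≡ 14016 (mod 601).
Smallest nonnegative: a = 14016 mod 601 = 193.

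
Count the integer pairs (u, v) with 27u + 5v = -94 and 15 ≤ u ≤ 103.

gcd(27, 5) = 1  (27 = 5×5 + 2, 5 = 2×2 + 1, 2 = 2×1).
Back-substituting, 27×(-2) + 5×(11) = 1.
Scale by -94: particular solution (188, -1034); reduce u mod 5: (3, -35).
General solution: u = 3 + 5t, v = -35 - 27t for integer t.
15 ≤ 3 + 5t ≤ 103 gives t ∈ [3, 20], which is 18 values.

18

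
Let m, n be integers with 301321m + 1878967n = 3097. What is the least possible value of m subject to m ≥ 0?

gcd(1878967, 301321) = 19  (1878967 = 6×301321 + 71041, 301321 = 4×71041 + 17157, 71041 = 4×17157 + 2413, 17157 = 7×2413 + 266, 2413 = 9×266 + 19, 266 = 14×19).
19 divides 3097, so solutions exist.
Back-substituting, 301321×(-7009) + 1878967×(1124) = 19.
Scale by 3097/19 = 163: (m₀, n₀) = (-1142467, 183212).
General solution: m = -1142467 + 98893t, n = 183212 - 15859t for integer t.
m ≥ 0: smallest is -1142467 mod 98893 = 44249 (at t = 12), with n = -7096.

44249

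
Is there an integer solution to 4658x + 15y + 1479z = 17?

gcd(4658, 15) = 1  (4658 = 310×15 + 8, 15 = 1×8 + 7, 8 = 1×7 + 1, 7 = 7×1).
gcd(1, 1479) = 1.
1 divides 17, so integer solutions exist.

yes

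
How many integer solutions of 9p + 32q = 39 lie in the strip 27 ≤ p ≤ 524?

gcd(32, 9) = 1  (32 = 3·9 + 5, 9 = 1·5 + 4, 5 = 1·4 + 1, 4 = 4·1).
Back-substituting, 9·(-7) + 32·(2) = 1.
Scale by 39: particular solution (-273, 78); reduce p mod 32: (15, -3).
General solution: p = 15 + 32t, q = -3 - 9t for integer t.
27 ≤ 15 + 32t ≤ 524 gives t ∈ [1, 15], which is 15 values.

15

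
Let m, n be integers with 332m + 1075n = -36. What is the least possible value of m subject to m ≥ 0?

gcd(1075, 332) = 1.
1 divides -36, so solutions exist.
By Bézout, 332*(68) + 1075*(-21) = 1.
Scale by -36/1 = -36: (m₀, n₀) = (-2448, 756).
General solution: m = -2448 + 1075t, n = 756 - 332t for integer t.
m ≥ 0: smallest is -2448 mod 1075 = 777 (at t = 3), with n = -240.

777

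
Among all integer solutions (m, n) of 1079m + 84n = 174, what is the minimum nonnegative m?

6

gcd(1079, 84):
  1079 = 12·84 + 71
  84 = 1·71 + 13
  71 = 5·13 + 6
  13 = 2·6 + 1
  6 = 6·1
so gcd(1079, 84) = 1.
1 divides 174, so solutions exist.
Back-substitute for Bézout coefficients:
  1 = 13 - 2·6
  ... = 1079·(-13) + 84·(167)
Scale by 174/1 = 174: (m₀, n₀) = (-2262, 29058).
General solution: m = -2262 + 84t, n = 29058 - 1079t for integer t.
m ≥ 0: smallest is -2262 mod 84 = 6 (at t = 27), with n = -75.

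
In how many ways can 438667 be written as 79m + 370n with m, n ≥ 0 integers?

gcd(370, 79) = 1.
By Bézout, 79·(89) + 370·(-19) = 1.
One solution: (73, 1170).
General: m = 73 + 370t, n = 1170 - 79t.
m ≥ 0 ⇒ t ≥ 0; n ≥ 0 ⇒ t ≤ 14. So t ∈ [0, 14]: 15 solutions.

15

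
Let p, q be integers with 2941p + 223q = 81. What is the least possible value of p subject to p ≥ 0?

gcd(2941, 223) = 1.
1 divides 81, so solutions exist.
By Bézout, 2941*(-69) + 223*(910) = 1.
Scale by 81/1 = 81: (p₀, q₀) = (-5589, 73710).
General solution: p = -5589 + 223t, q = 73710 - 2941t for integer t.
p ≥ 0: smallest is -5589 mod 223 = 209 (at t = 26), with q = -2756.

209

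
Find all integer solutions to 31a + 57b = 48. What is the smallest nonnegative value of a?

gcd(57, 31):
  57 = 1·31 + 26
  31 = 1·26 + 5
  26 = 5·5 + 1
  5 = 5·1
so gcd(57, 31) = 1.
1 divides 48, so solutions exist.
Back-substitute for Bézout coefficients:
  1 = 26 - 5·5
  ... = 31·(-11) + 57·(6)
Scale by 48/1 = 48: (a₀, b₀) = (-528, 288).
General solution: a = -528 + 57t, b = 288 - 31t for integer t.
a ≥ 0: smallest is -528 mod 57 = 42 (at t = 10), with b = -22.

42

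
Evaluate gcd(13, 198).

1

gcd(198, 13) = 1  (198 = 15·13 + 3, 13 = 4·3 + 1, 3 = 3·1).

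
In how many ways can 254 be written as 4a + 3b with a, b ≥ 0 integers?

gcd(4, 3) = 1  (4 = 1·3 + 1, 3 = 3·1).
Back-substituting, 4·(1) + 3·(-1) = 1.
Scale by 254: one solution is (254, -254). Reduce a mod 3: (2, 82).
General: a = 2 + 3t, b = 82 - 4t.
a ≥ 0 ⇒ t ≥ 0; b ≥ 0 ⇒ t ≤ 20. So t ∈ [0, 20]: 21 solutions.

21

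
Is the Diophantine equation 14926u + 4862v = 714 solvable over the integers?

yes

gcd(14926, 4862) = 34  (14926 = 3*4862 + 340, 4862 = 14*340 + 102, 340 = 3*102 + 34, 102 = 3*34).
34 divides 714, so integer solutions exist.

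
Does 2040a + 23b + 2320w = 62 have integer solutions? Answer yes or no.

yes

gcd(2040, 23) = 1  (2040 = 88*23 + 16, 23 = 1*16 + 7, 16 = 2*7 + 2, 7 = 3*2 + 1, 2 = 2*1).
gcd(1, 2320) = 1.
1 divides 62, so integer solutions exist.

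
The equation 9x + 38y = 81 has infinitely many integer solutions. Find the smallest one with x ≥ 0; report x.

gcd(38, 9) = 1.
1 divides 81, so solutions exist.
By Bézout, 9·(17) + 38·(-4) = 1.
Scale by 81/1 = 81: (x₀, y₀) = (1377, -324).
General solution: x = 1377 + 38t, y = -324 - 9t for integer t.
x ≥ 0: smallest is 1377 mod 38 = 9 (at t = -36), with y = 0.

9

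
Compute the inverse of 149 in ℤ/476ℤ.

gcd(476, 149):
  476 = 3*149 + 29
  149 = 5*29 + 4
  29 = 7*4 + 1
  4 = 4*1
so gcd(476, 149) = 1.
Back-substitute for Bézout coefficients:
  1 = 29 - 7*4
  ... = 149*(-115) + 476*(36)
So 149*-115 ≡ 1 (mod 476), and -115 mod 476 = 361.

361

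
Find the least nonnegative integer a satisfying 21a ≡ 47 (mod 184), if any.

gcd(184, 21) = 1.
1 divides 47, so solutions exist.
By Bézout, 21·(-35) + 184·(4) = 1.
So 21·(-35) ≡ 1 (mod 184); multiply by 47: a ≡ -1645 (mod 184).
Smallest nonnegative: a = -1645 mod 184 = 11.

11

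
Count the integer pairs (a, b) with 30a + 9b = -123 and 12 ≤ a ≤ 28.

gcd(30, 9) = 3  (30 = 3×9 + 3, 9 = 3×3).
Back-substituting, 30×(1) + 9×(-3) = 3.
Scale by -41: particular solution (-41, 123); reduce a mod 3: (1, -17).
General solution: a = 1 + 3t, b = -17 - 10t for integer t.
12 ≤ 1 + 3t ≤ 28 gives t ∈ [4, 9], which is 6 values.

6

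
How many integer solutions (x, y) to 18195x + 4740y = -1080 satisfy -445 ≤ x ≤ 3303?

gcd(18195, 4740) = 15.
By Bézout, 18195×(-31) + 4740×(119) = 15.
Particular solution: (20, -77).
General solution: x = 20 + 316t, y = -77 - 1213t for integer t.
-445 ≤ 20 + 316t ≤ 3303 gives t ∈ [-1, 10], which is 12 values.

12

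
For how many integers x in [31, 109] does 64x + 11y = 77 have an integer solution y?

gcd(64, 11):
  64 = 5*11 + 9
  11 = 1*9 + 2
  9 = 4*2 + 1
  2 = 2*1
so gcd(64, 11) = 1.
Back-substitute for Bézout coefficients:
  1 = 9 - 4*2
  ... = 64*(5) + 11*(-29)
Scale by 77: particular solution (385, -2233); reduce x mod 11: (0, 7).
General solution: x = 0 + 11t, y = 7 - 64t for integer t.
31 ≤ 0 + 11t ≤ 109 gives t ∈ [3, 9], which is 7 values.

7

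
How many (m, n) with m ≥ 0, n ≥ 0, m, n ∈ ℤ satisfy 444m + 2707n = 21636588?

18

gcd(2707, 444):
  2707 = 6×444 + 43
  444 = 10×43 + 14
  43 = 3×14 + 1
  14 = 14×1
so gcd(2707, 444) = 1.
Back-substitute for Bézout coefficients:
  1 = 43 - 3×14
  ... = 444×(-189) + 2707×(31)
Scale by 21636588: one solution is (-4089315132, 670734228). Reduce m mod 2707: (883, 7848).
General: m = 883 + 2707t, n = 7848 - 444t.
m ≥ 0 ⇒ t ≥ 0; n ≥ 0 ⇒ t ≤ 17. So t ∈ [0, 17]: 18 solutions.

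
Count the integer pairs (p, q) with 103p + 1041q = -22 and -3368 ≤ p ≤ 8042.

11

gcd(1041, 103) = 1  (1041 = 10·103 + 11, 103 = 9·11 + 4, 11 = 2·4 + 3, 4 = 1·3 + 1, 3 = 3·1).
Back-substituting, 103·(283) + 1041·(-28) = 1.
Scale by -22: particular solution (-6226, 616); reduce p mod 1041: (20, -2).
General solution: p = 20 + 1041t, q = -2 - 103t for integer t.
-3368 ≤ 20 + 1041t ≤ 8042 gives t ∈ [-3, 7], which is 11 values.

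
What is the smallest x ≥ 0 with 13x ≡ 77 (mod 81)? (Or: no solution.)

62

gcd(81, 13) = 1  (81 = 6×13 + 3, 13 = 4×3 + 1, 3 = 3×1).
1 divides 77, so solutions exist.
Back-substituting, 13×(25) + 81×(-4) = 1.
So 13×(25) ≡ 1 (mod 81); multiply by 77: x ≡ 1925 (mod 81).
Smallest nonnegative: x = 1925 mod 81 = 62.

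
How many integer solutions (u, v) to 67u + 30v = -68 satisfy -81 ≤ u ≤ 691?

26

gcd(67, 30) = 1.
By Bézout, 67·(13) + 30·(-29) = 1.
Particular solution: (16, -38).
General solution: u = 16 + 30t, v = -38 - 67t for integer t.
-81 ≤ 16 + 30t ≤ 691 gives t ∈ [-3, 22], which is 26 values.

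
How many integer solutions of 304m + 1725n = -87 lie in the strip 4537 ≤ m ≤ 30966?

16

gcd(1725, 304) = 1  (1725 = 5·304 + 205, 304 = 1·205 + 99, 205 = 2·99 + 7, 99 = 14·7 + 1, 7 = 7·1).
Back-substituting, 304·(244) + 1725·(-43) = 1.
Scale by -87: particular solution (-21228, 3741); reduce m mod 1725: (1197, -211).
General solution: m = 1197 + 1725t, n = -211 - 304t for integer t.
4537 ≤ 1197 + 1725t ≤ 30966 gives t ∈ [2, 17], which is 16 values.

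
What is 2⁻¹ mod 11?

gcd(11, 2) = 1  (11 = 5×2 + 1, 2 = 2×1).
Back-substituting, 2×(-5) + 11×(1) = 1.
So 2×-5 ≡ 1 (mod 11), and -5 mod 11 = 6.

6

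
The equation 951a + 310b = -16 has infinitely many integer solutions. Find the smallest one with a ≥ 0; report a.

gcd(951, 310):
  951 = 3×310 + 21
  310 = 14×21 + 16
  21 = 1×16 + 5
  16 = 3×5 + 1
  5 = 5×1
so gcd(951, 310) = 1.
1 divides -16, so solutions exist.
Back-substitute for Bézout coefficients:
  1 = 16 - 3×5
  ... = 951×(-59) + 310×(181)
Scale by -16/1 = -16: (a₀, b₀) = (944, -2896).
General solution: a = 944 + 310t, b = -2896 - 951t for integer t.
a ≥ 0: smallest is 944 mod 310 = 14 (at t = -3), with b = -43.

14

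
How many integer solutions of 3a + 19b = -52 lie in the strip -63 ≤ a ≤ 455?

27

gcd(19, 3) = 1  (19 = 6*3 + 1, 3 = 3*1).
Back-substituting, 3*(-6) + 19*(1) = 1.
Scale by -52: particular solution (312, -52); reduce a mod 19: (8, -4).
General solution: a = 8 + 19t, b = -4 - 3t for integer t.
-63 ≤ 8 + 19t ≤ 455 gives t ∈ [-3, 23], which is 27 values.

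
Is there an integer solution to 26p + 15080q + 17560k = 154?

yes

gcd(15080, 26) = 26  (15080 = 580*26).
gcd(26, 17560) = 2.
2 divides 154, so integer solutions exist.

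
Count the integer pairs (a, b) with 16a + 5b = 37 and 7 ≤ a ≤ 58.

gcd(16, 5) = 1  (16 = 3*5 + 1, 5 = 5*1).
Back-substituting, 16*(1) + 5*(-3) = 1.
Scale by 37: particular solution (37, -111); reduce a mod 5: (2, 1).
General solution: a = 2 + 5t, b = 1 - 16t for integer t.
7 ≤ 2 + 5t ≤ 58 gives t ∈ [1, 11], which is 11 values.

11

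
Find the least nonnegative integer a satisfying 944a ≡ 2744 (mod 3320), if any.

126

gcd(3320, 944):
  3320 = 3×944 + 488
  944 = 1×488 + 456
  488 = 1×456 + 32
  456 = 14×32 + 8
  32 = 4×8
so gcd(3320, 944) = 8.
8 divides 2744, so solutions exist.
Back-substitute for Bézout coefficients:
  8 = 456 - 14×32
  ... = 944×(102) + 3320×(-29)
So 944×(102) ≡ 8 (mod 3320); multiply by 343: a ≡ 34986 (mod 415).
Smallest nonnegative: a = 34986 mod 415 = 126.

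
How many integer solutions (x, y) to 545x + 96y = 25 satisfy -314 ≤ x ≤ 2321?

gcd(545, 96) = 1  (545 = 5·96 + 65, 96 = 1·65 + 31, 65 = 2·31 + 3, 31 = 10·3 + 1, 3 = 3·1).
Back-substituting, 545·(-31) + 96·(176) = 1.
Scale by 25: particular solution (-775, 4400); reduce x mod 96: (89, -505).
General solution: x = 89 + 96t, y = -505 - 545t for integer t.
-314 ≤ 89 + 96t ≤ 2321 gives t ∈ [-4, 23], which is 28 values.

28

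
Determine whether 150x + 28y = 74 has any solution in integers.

yes

gcd(150, 28) = 2.
2 divides 74, so integer solutions exist.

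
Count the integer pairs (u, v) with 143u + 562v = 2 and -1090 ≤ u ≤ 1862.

gcd(562, 143) = 1.
By Bézout, 143×(169) + 562×(-43) = 1.
Particular solution: (338, -86).
General solution: u = 338 + 562t, v = -86 - 143t for integer t.
-1090 ≤ 338 + 562t ≤ 1862 gives t ∈ [-2, 2], which is 5 values.

5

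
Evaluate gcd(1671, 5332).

1

gcd(5332, 1671):
  5332 = 3×1671 + 319
  1671 = 5×319 + 76
  319 = 4×76 + 15
  76 = 5×15 + 1
  15 = 15×1
so gcd(5332, 1671) = 1.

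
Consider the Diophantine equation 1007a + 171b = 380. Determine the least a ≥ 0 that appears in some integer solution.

gcd(1007, 171):
  1007 = 5*171 + 152
  171 = 1*152 + 19
  152 = 8*19
so gcd(1007, 171) = 19.
19 divides 380, so solutions exist.
Back-substitute for Bézout coefficients:
  19 = 171 - 1*152
  ... = 1007*(-1) + 171*(6)
Scale by 380/19 = 20: (a₀, b₀) = (-20, 120).
General solution: a = -20 + 9t, b = 120 - 53t for integer t.
a ≥ 0: smallest is -20 mod 9 = 7 (at t = 3), with b = -39.

7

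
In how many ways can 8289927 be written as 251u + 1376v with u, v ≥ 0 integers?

24

gcd(1376, 251) = 1.
By Bézout, 251*(307) + 1376*(-56) = 1.
One solution: (645, 5907).
General: u = 645 + 1376t, v = 5907 - 251t.
u ≥ 0 ⇒ t ≥ 0; v ≥ 0 ⇒ t ≤ 23. So t ∈ [0, 23]: 24 solutions.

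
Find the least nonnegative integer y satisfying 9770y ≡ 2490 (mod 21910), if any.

1135

gcd(21910, 9770) = 10.
10 divides 2490, so solutions exist.
By Bézout, 9770*(-453) + 21910*(202) = 10.
So 9770*(-453) ≡ 10 (mod 21910); multiply by 249: y ≡ -112797 (mod 2191).
Smallest nonnegative: y = -112797 mod 2191 = 1135.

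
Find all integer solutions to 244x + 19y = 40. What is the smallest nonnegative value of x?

gcd(244, 19):
  244 = 12×19 + 16
  19 = 1×16 + 3
  16 = 5×3 + 1
  3 = 3×1
so gcd(244, 19) = 1.
1 divides 40, so solutions exist.
Back-substitute for Bézout coefficients:
  1 = 16 - 5×3
  ... = 244×(6) + 19×(-77)
Scale by 40/1 = 40: (x₀, y₀) = (240, -3080).
General solution: x = 240 + 19t, y = -3080 - 244t for integer t.
x ≥ 0: smallest is 240 mod 19 = 12 (at t = -12), with y = -152.

12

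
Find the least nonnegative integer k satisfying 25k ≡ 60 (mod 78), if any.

18

gcd(78, 25) = 1  (78 = 3*25 + 3, 25 = 8*3 + 1, 3 = 3*1).
1 divides 60, so solutions exist.
Back-substituting, 25*(25) + 78*(-8) = 1.
So 25*(25) ≡ 1 (mod 78); multiply by 60: k ≡ 1500 (mod 78).
Smallest nonnegative: k = 1500 mod 78 = 18.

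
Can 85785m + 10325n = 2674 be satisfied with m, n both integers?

gcd(85785, 10325) = 35.
35 does not divide 2674 (remainder 14), so no integer solutions.

no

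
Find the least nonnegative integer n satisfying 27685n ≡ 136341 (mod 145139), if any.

110601

gcd(145139, 27685) = 1.
1 divides 136341, so solutions exist.
By Bézout, 27685×(-15932) + 145139×(3039) = 1.
So 27685×(-15932) ≡ 1 (mod 145139); multiply by 136341: n ≡ -2172184812 (mod 145139).
Smallest nonnegative: n = -2172184812 mod 145139 = 110601.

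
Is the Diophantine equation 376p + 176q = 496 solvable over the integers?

gcd(376, 176):
  376 = 2×176 + 24
  176 = 7×24 + 8
  24 = 3×8
so gcd(376, 176) = 8.
8 divides 496, so integer solutions exist.

yes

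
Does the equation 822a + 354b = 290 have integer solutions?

gcd(822, 354) = 6  (822 = 2×354 + 114, 354 = 3×114 + 12, 114 = 9×12 + 6, 12 = 2×6).
6 does not divide 290 (remainder 2), so no integer solutions.

no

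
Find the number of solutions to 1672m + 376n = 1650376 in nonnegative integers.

gcd(1672, 376) = 8.
By Bézout, 1672*(9) + 376*(-40) = 8.
One solution: (32, 4247).
General: m = 32 + 47t, n = 4247 - 209t.
m ≥ 0 ⇒ t ≥ 0; n ≥ 0 ⇒ t ≤ 20. So t ∈ [0, 20]: 21 solutions.

21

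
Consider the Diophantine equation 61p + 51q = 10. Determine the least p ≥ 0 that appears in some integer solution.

1

gcd(61, 51):
  61 = 1*51 + 10
  51 = 5*10 + 1
  10 = 10*1
so gcd(61, 51) = 1.
1 divides 10, so solutions exist.
Back-substitute for Bézout coefficients:
  1 = 51 - 5*10
  ... = 61*(-5) + 51*(6)
Scale by 10/1 = 10: (p₀, q₀) = (-50, 60).
General solution: p = -50 + 51t, q = 60 - 61t for integer t.
p ≥ 0: smallest is -50 mod 51 = 1 (at t = 1), with q = -1.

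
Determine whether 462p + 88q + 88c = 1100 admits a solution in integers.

yes

gcd(462, 88) = 22  (462 = 5×88 + 22, 88 = 4×22).
gcd(22, 88) = 22.
22 divides 1100, so integer solutions exist.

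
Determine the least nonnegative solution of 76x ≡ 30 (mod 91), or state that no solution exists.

89

gcd(91, 76) = 1.
1 divides 30, so solutions exist.
By Bézout, 76·(6) + 91·(-5) = 1.
So 76·(6) ≡ 1 (mod 91); multiply by 30: x ≡ 180 (mod 91).
Smallest nonnegative: x = 180 mod 91 = 89.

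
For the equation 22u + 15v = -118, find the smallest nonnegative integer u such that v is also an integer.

11

gcd(22, 15) = 1  (22 = 1×15 + 7, 15 = 2×7 + 1, 7 = 7×1).
1 divides -118, so solutions exist.
Back-substituting, 22×(-2) + 15×(3) = 1.
Scale by -118/1 = -118: (u₀, v₀) = (236, -354).
General solution: u = 236 + 15t, v = -354 - 22t for integer t.
u ≥ 0: smallest is 236 mod 15 = 11 (at t = -15), with v = -24.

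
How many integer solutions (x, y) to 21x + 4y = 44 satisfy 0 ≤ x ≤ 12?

gcd(21, 4):
  21 = 5×4 + 1
  4 = 4×1
so gcd(21, 4) = 1.
Back-substitute for Bézout coefficients:
  1 = 21 - 5×4
  ... = 21×(1) + 4×(-5)
Scale by 44: particular solution (44, -220); reduce x mod 4: (0, 11).
General solution: x = 0 + 4t, y = 11 - 21t for integer t.
0 ≤ 0 + 4t ≤ 12 gives t ∈ [0, 3], which is 4 values.

4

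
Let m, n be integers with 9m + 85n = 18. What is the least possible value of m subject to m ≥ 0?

2

gcd(85, 9):
  85 = 9·9 + 4
  9 = 2·4 + 1
  4 = 4·1
so gcd(85, 9) = 1.
1 divides 18, so solutions exist.
Back-substitute for Bézout coefficients:
  1 = 9 - 2·4
  ... = 9·(19) + 85·(-2)
Scale by 18/1 = 18: (m₀, n₀) = (342, -36).
General solution: m = 342 + 85t, n = -36 - 9t for integer t.
m ≥ 0: smallest is 342 mod 85 = 2 (at t = -4), with n = 0.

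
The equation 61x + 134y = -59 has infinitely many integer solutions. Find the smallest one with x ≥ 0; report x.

gcd(134, 61):
  134 = 2*61 + 12
  61 = 5*12 + 1
  12 = 12*1
so gcd(134, 61) = 1.
1 divides -59, so solutions exist.
Back-substitute for Bézout coefficients:
  1 = 61 - 5*12
  ... = 61*(11) + 134*(-5)
Scale by -59/1 = -59: (x₀, y₀) = (-649, 295).
General solution: x = -649 + 134t, y = 295 - 61t for integer t.
x ≥ 0: smallest is -649 mod 134 = 21 (at t = 5), with y = -10.

21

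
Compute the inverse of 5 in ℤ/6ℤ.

gcd(6, 5) = 1.
By Bézout, 5×(-1) + 6×(1) = 1.
So 5×-1 ≡ 1 (mod 6), and -1 mod 6 = 5.

5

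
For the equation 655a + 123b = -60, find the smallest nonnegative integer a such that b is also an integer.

60

gcd(655, 123) = 1  (655 = 5*123 + 40, 123 = 3*40 + 3, 40 = 13*3 + 1, 3 = 3*1).
1 divides -60, so solutions exist.
Back-substituting, 655*(40) + 123*(-213) = 1.
Scale by -60/1 = -60: (a₀, b₀) = (-2400, 12780).
General solution: a = -2400 + 123t, b = 12780 - 655t for integer t.
a ≥ 0: smallest is -2400 mod 123 = 60 (at t = 20), with b = -320.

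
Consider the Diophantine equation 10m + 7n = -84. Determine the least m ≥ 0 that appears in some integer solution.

0

gcd(10, 7):
  10 = 1×7 + 3
  7 = 2×3 + 1
  3 = 3×1
so gcd(10, 7) = 1.
1 divides -84, so solutions exist.
Back-substitute for Bézout coefficients:
  1 = 7 - 2×3
  ... = 10×(-2) + 7×(3)
Scale by -84/1 = -84: (m₀, n₀) = (168, -252).
General solution: m = 168 + 7t, n = -252 - 10t for integer t.
m ≥ 0: smallest is 168 mod 7 = 0 (at t = -24), with n = -12.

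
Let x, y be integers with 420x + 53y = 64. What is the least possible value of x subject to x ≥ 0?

gcd(420, 53):
  420 = 7*53 + 49
  53 = 1*49 + 4
  49 = 12*4 + 1
  4 = 4*1
so gcd(420, 53) = 1.
1 divides 64, so solutions exist.
Back-substitute for Bézout coefficients:
  1 = 49 - 12*4
  ... = 420*(13) + 53*(-103)
Scale by 64/1 = 64: (x₀, y₀) = (832, -6592).
General solution: x = 832 + 53t, y = -6592 - 420t for integer t.
x ≥ 0: smallest is 832 mod 53 = 37 (at t = -15), with y = -292.

37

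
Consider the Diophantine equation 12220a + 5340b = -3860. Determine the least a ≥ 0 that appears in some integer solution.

157

gcd(12220, 5340) = 20  (12220 = 2×5340 + 1540, 5340 = 3×1540 + 720, 1540 = 2×720 + 100, 720 = 7×100 + 20, 100 = 5×20).
20 divides -3860, so solutions exist.
Back-substituting, 12220×(-52) + 5340×(119) = 20.
Scale by -3860/20 = -193: (a₀, b₀) = (10036, -22967).
General solution: a = 10036 + 267t, b = -22967 - 611t for integer t.
a ≥ 0: smallest is 10036 mod 267 = 157 (at t = -37), with b = -360.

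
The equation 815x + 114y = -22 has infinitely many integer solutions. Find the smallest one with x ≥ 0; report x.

106

gcd(815, 114) = 1.
1 divides -22, so solutions exist.
By Bézout, 815*(47) + 114*(-336) = 1.
Scale by -22/1 = -22: (x₀, y₀) = (-1034, 7392).
General solution: x = -1034 + 114t, y = 7392 - 815t for integer t.
x ≥ 0: smallest is -1034 mod 114 = 106 (at t = 10), with y = -758.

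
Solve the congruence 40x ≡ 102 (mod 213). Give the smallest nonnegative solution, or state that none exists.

141

gcd(213, 40):
  213 = 5·40 + 13
  40 = 3·13 + 1
  13 = 13·1
so gcd(213, 40) = 1.
1 divides 102, so solutions exist.
Back-substitute for Bézout coefficients:
  1 = 40 - 3·13
  ... = 40·(16) + 213·(-3)
So 40·(16) ≡ 1 (mod 213); multiply by 102: x ≡ 1632 (mod 213).
Smallest nonnegative: x = 1632 mod 213 = 141.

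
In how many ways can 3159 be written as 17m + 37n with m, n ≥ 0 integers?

gcd(37, 17) = 1.
By Bézout, 17*(-13) + 37*(6) = 1.
One solution: (3, 84).
General: m = 3 + 37t, n = 84 - 17t.
m ≥ 0 ⇒ t ≥ 0; n ≥ 0 ⇒ t ≤ 4. So t ∈ [0, 4]: 5 solutions.

5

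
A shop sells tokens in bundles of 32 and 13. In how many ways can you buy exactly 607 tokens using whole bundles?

1

Need nonnegative integers with 32j + 13k = 607.
gcd(32, 13) = 1, and 32·(-2) + 13·(5) = 1.
So (j₀, k₀) = (-1214, 3035); general j = -1214 + 13t, k = 3035 - 32t.
j ≥ 0 ⇒ t ≥ 94; k ≥ 0 ⇒ t ≤ 94. That's 1 value of t.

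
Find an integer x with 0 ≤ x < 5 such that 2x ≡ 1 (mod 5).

gcd(5, 2):
  5 = 2*2 + 1
  2 = 2*1
so gcd(5, 2) = 1.
Back-substitute for Bézout coefficients:
  1 = 5 - 2*2
  ... = 2*(-2) + 5*(1)
So 2*-2 ≡ 1 (mod 5), and -2 mod 5 = 3.

3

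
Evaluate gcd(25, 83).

1

gcd(83, 25):
  83 = 3×25 + 8
  25 = 3×8 + 1
  8 = 8×1
so gcd(83, 25) = 1.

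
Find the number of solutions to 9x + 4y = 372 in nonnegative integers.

11

gcd(9, 4) = 1.
By Bézout, 9·(1) + 4·(-2) = 1.
One solution: (0, 93).
General: x = 0 + 4t, y = 93 - 9t.
x ≥ 0 ⇒ t ≥ 0; y ≥ 0 ⇒ t ≤ 10. So t ∈ [0, 10]: 11 solutions.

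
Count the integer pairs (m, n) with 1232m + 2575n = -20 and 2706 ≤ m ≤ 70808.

26

gcd(2575, 1232) = 1  (2575 = 2*1232 + 111, 1232 = 11*111 + 11, 111 = 10*11 + 1, 11 = 11*1).
Back-substituting, 1232*(-232) + 2575*(111) = 1.
Scale by -20: particular solution (4640, -2220); reduce m mod 2575: (2065, -988).
General solution: m = 2065 + 2575t, n = -988 - 1232t for integer t.
2706 ≤ 2065 + 2575t ≤ 70808 gives t ∈ [1, 26], which is 26 values.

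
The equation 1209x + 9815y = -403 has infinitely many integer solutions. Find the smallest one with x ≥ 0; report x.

gcd(9815, 1209):
  9815 = 8*1209 + 143
  1209 = 8*143 + 65
  143 = 2*65 + 13
  65 = 5*13
so gcd(9815, 1209) = 13.
13 divides -403, so solutions exist.
Back-substitute for Bézout coefficients:
  13 = 143 - 2*65
  ... = 1209*(-138) + 9815*(17)
Scale by -403/13 = -31: (x₀, y₀) = (4278, -527).
General solution: x = 4278 + 755t, y = -527 - 93t for integer t.
x ≥ 0: smallest is 4278 mod 755 = 503 (at t = -5), with y = -62.

503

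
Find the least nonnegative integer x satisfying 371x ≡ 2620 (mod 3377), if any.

gcd(3377, 371) = 1  (3377 = 9·371 + 38, 371 = 9·38 + 29, 38 = 1·29 + 9, 29 = 3·9 + 2, 9 = 4·2 + 1, 2 = 2·1).
1 divides 2620, so solutions exist.
Back-substituting, 371·(-1511) + 3377·(166) = 1.
So 371·(-1511) ≡ 1 (mod 3377); multiply by 2620: x ≡ -3958820 (mod 3377).
Smallest nonnegative: x = -3958820 mod 3377 = 2401.

2401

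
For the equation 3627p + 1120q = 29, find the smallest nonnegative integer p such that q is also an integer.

407

gcd(3627, 1120):
  3627 = 3×1120 + 267
  1120 = 4×267 + 52
  267 = 5×52 + 7
  52 = 7×7 + 3
  7 = 2×3 + 1
  3 = 3×1
so gcd(3627, 1120) = 1.
1 divides 29, so solutions exist.
Back-substitute for Bézout coefficients:
  1 = 7 - 2×3
  ... = 3627×(323) + 1120×(-1046)
Scale by 29/1 = 29: (p₀, q₀) = (9367, -30334).
General solution: p = 9367 + 1120t, q = -30334 - 3627t for integer t.
p ≥ 0: smallest is 9367 mod 1120 = 407 (at t = -8), with q = -1318.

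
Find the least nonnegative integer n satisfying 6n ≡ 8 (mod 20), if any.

8

gcd(20, 6):
  20 = 3*6 + 2
  6 = 3*2
so gcd(20, 6) = 2.
2 divides 8, so solutions exist.
Back-substitute for Bézout coefficients:
  2 = 20 - 3*6
  ... = 6*(-3) + 20*(1)
So 6*(-3) ≡ 2 (mod 20); multiply by 4: n ≡ -12 (mod 10).
Smallest nonnegative: n = -12 mod 10 = 8.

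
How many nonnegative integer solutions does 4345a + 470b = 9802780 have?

24

gcd(4345, 470) = 5  (4345 = 9*470 + 115, 470 = 4*115 + 10, 115 = 11*10 + 5, 10 = 2*5).
Back-substituting, 4345*(45) + 470*(-416) = 5.
Scale by 1960556: one solution is (88225020, -815591296). Reduce a mod 94: (4, 20820).
General: a = 4 + 94t, b = 20820 - 869t.
a ≥ 0 ⇒ t ≥ 0; b ≥ 0 ⇒ t ≤ 23. So t ∈ [0, 23]: 24 solutions.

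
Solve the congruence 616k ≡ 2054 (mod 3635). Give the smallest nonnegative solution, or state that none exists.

2824

gcd(3635, 616) = 1  (3635 = 5*616 + 555, 616 = 1*555 + 61, 555 = 9*61 + 6, 61 = 10*6 + 1, 6 = 6*1).
1 divides 2054, so solutions exist.
Back-substituting, 616*(596) + 3635*(-101) = 1.
So 616*(596) ≡ 1 (mod 3635); multiply by 2054: k ≡ 1224184 (mod 3635).
Smallest nonnegative: k = 1224184 mod 3635 = 2824.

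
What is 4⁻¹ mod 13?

10

gcd(13, 4) = 1.
By Bézout, 4*(-3) + 13*(1) = 1.
So 4*-3 ≡ 1 (mod 13), and -3 mod 13 = 10.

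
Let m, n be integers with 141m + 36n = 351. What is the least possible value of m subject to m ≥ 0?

gcd(141, 36) = 3.
3 divides 351, so solutions exist.
By Bézout, 141·(-1) + 36·(4) = 3.
Scale by 351/3 = 117: (m₀, n₀) = (-117, 468).
General solution: m = -117 + 12t, n = 468 - 47t for integer t.
m ≥ 0: smallest is -117 mod 12 = 3 (at t = 10), with n = -2.

3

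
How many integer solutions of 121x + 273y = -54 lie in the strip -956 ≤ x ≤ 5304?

gcd(273, 121):
  273 = 2×121 + 31
  121 = 3×31 + 28
  31 = 1×28 + 3
  28 = 9×3 + 1
  3 = 3×1
so gcd(273, 121) = 1.
Back-substitute for Bézout coefficients:
  1 = 28 - 9×3
  ... = 121×(88) + 273×(-39)
Scale by -54: particular solution (-4752, 2106); reduce x mod 273: (162, -72).
General solution: x = 162 + 273t, y = -72 - 121t for integer t.
-956 ≤ 162 + 273t ≤ 5304 gives t ∈ [-4, 18], which is 23 values.

23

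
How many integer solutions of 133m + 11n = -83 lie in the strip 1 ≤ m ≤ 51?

gcd(133, 11) = 1.
By Bézout, 133×(1) + 11×(-12) = 1.
Particular solution: (5, -68).
General solution: m = 5 + 11t, n = -68 - 133t for integer t.
1 ≤ 5 + 11t ≤ 51 gives t ∈ [0, 4], which is 5 values.

5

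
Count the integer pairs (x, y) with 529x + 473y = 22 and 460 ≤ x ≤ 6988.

gcd(529, 473) = 1.
By Bézout, 529·(-76) + 473·(85) = 1.
Particular solution: (220, -246).
General solution: x = 220 + 473t, y = -246 - 529t for integer t.
460 ≤ 220 + 473t ≤ 6988 gives t ∈ [1, 14], which is 14 values.

14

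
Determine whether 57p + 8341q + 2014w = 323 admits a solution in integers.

gcd(8341, 57) = 19  (8341 = 146×57 + 19, 57 = 3×19).
gcd(19, 2014) = 19.
19 divides 323, so integer solutions exist.

yes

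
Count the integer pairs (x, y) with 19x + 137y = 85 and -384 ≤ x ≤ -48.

gcd(137, 19):
  137 = 7*19 + 4
  19 = 4*4 + 3
  4 = 1*3 + 1
  3 = 3*1
so gcd(137, 19) = 1.
Back-substitute for Bézout coefficients:
  1 = 4 - 1*3
  ... = 19*(-36) + 137*(5)
Scale by 85: particular solution (-3060, 425); reduce x mod 137: (91, -12).
General solution: x = 91 + 137t, y = -12 - 19t for integer t.
-384 ≤ 91 + 137t ≤ -48 gives t ∈ [-3, -2], which is 2 values.

2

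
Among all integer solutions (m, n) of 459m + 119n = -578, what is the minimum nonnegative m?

6

gcd(459, 119):
  459 = 3×119 + 102
  119 = 1×102 + 17
  102 = 6×17
so gcd(459, 119) = 17.
17 divides -578, so solutions exist.
Back-substitute for Bézout coefficients:
  17 = 119 - 1×102
  ... = 459×(-1) + 119×(4)
Scale by -578/17 = -34: (m₀, n₀) = (34, -136).
General solution: m = 34 + 7t, n = -136 - 27t for integer t.
m ≥ 0: smallest is 34 mod 7 = 6 (at t = -4), with n = -28.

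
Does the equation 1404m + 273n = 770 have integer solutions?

no

gcd(1404, 273) = 39.
39 does not divide 770 (remainder 29), so no integer solutions.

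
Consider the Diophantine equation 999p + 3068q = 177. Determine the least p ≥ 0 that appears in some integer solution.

gcd(3068, 999):
  3068 = 3×999 + 71
  999 = 14×71 + 5
  71 = 14×5 + 1
  5 = 5×1
so gcd(3068, 999) = 1.
1 divides 177, so solutions exist.
Back-substitute for Bézout coefficients:
  1 = 71 - 14×5
  ... = 999×(-605) + 3068×(197)
Scale by 177/1 = 177: (p₀, q₀) = (-107085, 34869).
General solution: p = -107085 + 3068t, q = 34869 - 999t for integer t.
p ≥ 0: smallest is -107085 mod 3068 = 295 (at t = 35), with q = -96.

295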